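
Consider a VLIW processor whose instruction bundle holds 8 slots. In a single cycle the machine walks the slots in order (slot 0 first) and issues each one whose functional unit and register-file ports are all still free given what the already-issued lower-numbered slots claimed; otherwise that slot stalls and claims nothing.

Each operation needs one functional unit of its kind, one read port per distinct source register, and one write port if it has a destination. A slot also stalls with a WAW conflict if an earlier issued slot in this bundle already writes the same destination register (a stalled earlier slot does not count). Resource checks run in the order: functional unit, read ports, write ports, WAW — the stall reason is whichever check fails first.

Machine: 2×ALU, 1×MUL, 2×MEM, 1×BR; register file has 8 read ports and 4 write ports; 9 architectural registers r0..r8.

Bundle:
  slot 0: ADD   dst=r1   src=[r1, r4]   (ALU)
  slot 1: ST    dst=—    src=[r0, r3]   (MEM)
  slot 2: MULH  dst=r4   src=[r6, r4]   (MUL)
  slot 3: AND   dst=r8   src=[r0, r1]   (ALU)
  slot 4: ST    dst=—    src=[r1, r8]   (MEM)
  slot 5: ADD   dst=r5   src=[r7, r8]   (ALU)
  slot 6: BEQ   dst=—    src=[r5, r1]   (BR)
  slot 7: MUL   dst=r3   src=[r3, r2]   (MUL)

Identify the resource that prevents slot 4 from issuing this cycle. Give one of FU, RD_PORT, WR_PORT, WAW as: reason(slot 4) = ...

reason(slot 4) = RD_PORT

(0) want 1×ALU +2rd +1wr — yes → AL1|MU1|ME2|BR1|rd6|wr3
(1) want 1×MEM +2rd +0wr — yes → AL1|MU1|ME1|BR1|rd4|wr3
(2) want 1×MUL +2rd +1wr — yes → AL1|MU0|ME1|BR1|rd2|wr2
(3) want 1×ALU +2rd +1wr — yes → AL0|MU0|ME1|BR1|rd0|wr1
(4) want 1×MEM +2rd +0wr — RD_PORT → AL0|MU0|ME1|BR1|rd0|wr1
(5) want 1×ALU +2rd +1wr — FU → AL0|MU0|ME1|BR1|rd0|wr1
(6) want 1×BR +2rd +0wr — RD_PORT → AL0|MU0|ME1|BR1|rd0|wr1
(7) want 1×MUL +2rd +1wr — FU → AL0|MU0|ME1|BR1|rd0|wr1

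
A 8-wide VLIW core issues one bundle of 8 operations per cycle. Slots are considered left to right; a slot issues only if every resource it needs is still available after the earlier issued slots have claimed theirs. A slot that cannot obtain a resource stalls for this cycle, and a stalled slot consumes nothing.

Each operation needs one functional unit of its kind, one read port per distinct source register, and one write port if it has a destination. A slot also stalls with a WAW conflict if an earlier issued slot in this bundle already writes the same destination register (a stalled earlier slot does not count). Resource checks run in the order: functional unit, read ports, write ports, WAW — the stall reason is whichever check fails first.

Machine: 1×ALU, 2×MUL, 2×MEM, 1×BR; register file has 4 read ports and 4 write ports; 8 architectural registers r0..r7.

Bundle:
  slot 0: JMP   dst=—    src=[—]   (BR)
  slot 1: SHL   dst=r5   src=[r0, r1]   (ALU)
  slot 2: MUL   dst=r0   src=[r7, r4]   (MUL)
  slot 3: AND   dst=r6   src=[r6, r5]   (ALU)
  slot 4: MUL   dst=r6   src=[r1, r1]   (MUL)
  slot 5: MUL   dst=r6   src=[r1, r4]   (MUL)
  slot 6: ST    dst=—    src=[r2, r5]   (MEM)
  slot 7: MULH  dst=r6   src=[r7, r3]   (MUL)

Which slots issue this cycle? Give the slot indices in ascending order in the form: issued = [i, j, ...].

issued = [0, 1, 2]

#0 BR src=- dispatched  <A:1 Mu:2 Ld:2 B:0 rd:4 wr:4>
#1 ALU src=r0,r1 dispatched  <A:0 Mu:2 Ld:2 B:0 rd:2 wr:3>
#2 MUL src=r7,r4 dispatched  <A:0 Mu:1 Ld:2 B:0 rd:0 wr:2>
#3 ALU src=r6,r5 held:FU  <A:0 Mu:1 Ld:2 B:0 rd:0 wr:2>
#4 MUL src=r1,r1 held:RD_PORT  <A:0 Mu:1 Ld:2 B:0 rd:0 wr:2>
#5 MUL src=r1,r4 held:RD_PORT  <A:0 Mu:1 Ld:2 B:0 rd:0 wr:2>
#6 MEM src=r2,r5 held:RD_PORT  <A:0 Mu:1 Ld:2 B:0 rd:0 wr:2>
#7 MUL src=r7,r3 held:RD_PORT  <A:0 Mu:1 Ld:2 B:0 rd:0 wr:2>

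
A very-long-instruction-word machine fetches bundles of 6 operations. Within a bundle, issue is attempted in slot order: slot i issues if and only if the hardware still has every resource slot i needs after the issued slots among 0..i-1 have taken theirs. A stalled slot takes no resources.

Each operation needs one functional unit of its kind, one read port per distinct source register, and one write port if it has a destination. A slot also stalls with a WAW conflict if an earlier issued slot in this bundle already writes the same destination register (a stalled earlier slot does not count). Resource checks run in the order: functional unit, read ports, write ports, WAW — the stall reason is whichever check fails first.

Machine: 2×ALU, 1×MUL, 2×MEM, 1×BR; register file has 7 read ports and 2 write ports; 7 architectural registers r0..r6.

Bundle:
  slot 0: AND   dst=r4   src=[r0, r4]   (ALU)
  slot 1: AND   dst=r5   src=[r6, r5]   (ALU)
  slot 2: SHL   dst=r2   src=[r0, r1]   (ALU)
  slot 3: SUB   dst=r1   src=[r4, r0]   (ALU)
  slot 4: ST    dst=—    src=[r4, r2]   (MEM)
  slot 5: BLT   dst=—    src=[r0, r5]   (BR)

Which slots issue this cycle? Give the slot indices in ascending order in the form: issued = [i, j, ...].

(0) want 1×ALU +2rd +1wr — yes → AL1|MU1|ME2|BR1|rd5|wr1
(1) want 1×ALU +2rd +1wr — yes → AL0|MU1|ME2|BR1|rd3|wr0
(2) want 1×ALU +2rd +1wr — FU → AL0|MU1|ME2|BR1|rd3|wr0
(3) want 1×ALU +2rd +1wr — FU → AL0|MU1|ME2|BR1|rd3|wr0
(4) want 1×MEM +2rd +0wr — yes → AL0|MU1|ME1|BR1|rd1|wr0
(5) want 1×BR +2rd +0wr — RD_PORT → AL0|MU1|ME1|BR1|rd1|wr0

issued = [0, 1, 4]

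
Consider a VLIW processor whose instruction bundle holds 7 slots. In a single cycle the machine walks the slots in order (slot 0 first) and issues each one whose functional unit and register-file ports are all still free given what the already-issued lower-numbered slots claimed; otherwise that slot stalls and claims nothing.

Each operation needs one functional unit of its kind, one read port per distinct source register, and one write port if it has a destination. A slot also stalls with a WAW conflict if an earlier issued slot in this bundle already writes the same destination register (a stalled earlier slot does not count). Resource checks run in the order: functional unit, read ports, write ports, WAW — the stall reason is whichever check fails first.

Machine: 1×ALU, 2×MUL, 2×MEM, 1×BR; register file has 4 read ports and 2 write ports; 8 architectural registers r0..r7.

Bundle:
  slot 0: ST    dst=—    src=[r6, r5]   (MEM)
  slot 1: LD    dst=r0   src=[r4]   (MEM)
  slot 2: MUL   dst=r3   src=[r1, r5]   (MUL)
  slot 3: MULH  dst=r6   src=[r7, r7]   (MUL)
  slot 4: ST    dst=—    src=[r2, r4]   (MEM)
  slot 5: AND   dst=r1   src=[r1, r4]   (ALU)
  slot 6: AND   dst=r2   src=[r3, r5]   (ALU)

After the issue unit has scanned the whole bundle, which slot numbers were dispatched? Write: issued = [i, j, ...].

#0 MEM src=r6,r5 dispatched  <A:1 Mu:2 Ld:1 B:1 rd:2 wr:2>
#1 MEM src=r4 dispatched  <A:1 Mu:2 Ld:0 B:1 rd:1 wr:1>
#2 MUL src=r1,r5 held:RD_PORT  <A:1 Mu:2 Ld:0 B:1 rd:1 wr:1>
#3 MUL src=r7,r7 dispatched  <A:1 Mu:1 Ld:0 B:1 rd:0 wr:0>
#4 MEM src=r2,r4 held:FU  <A:1 Mu:1 Ld:0 B:1 rd:0 wr:0>
#5 ALU src=r1,r4 held:RD_PORT  <A:1 Mu:1 Ld:0 B:1 rd:0 wr:0>
#6 ALU src=r3,r5 held:RD_PORT  <A:1 Mu:1 Ld:0 B:1 rd:0 wr:0>

issued = [0, 1, 3]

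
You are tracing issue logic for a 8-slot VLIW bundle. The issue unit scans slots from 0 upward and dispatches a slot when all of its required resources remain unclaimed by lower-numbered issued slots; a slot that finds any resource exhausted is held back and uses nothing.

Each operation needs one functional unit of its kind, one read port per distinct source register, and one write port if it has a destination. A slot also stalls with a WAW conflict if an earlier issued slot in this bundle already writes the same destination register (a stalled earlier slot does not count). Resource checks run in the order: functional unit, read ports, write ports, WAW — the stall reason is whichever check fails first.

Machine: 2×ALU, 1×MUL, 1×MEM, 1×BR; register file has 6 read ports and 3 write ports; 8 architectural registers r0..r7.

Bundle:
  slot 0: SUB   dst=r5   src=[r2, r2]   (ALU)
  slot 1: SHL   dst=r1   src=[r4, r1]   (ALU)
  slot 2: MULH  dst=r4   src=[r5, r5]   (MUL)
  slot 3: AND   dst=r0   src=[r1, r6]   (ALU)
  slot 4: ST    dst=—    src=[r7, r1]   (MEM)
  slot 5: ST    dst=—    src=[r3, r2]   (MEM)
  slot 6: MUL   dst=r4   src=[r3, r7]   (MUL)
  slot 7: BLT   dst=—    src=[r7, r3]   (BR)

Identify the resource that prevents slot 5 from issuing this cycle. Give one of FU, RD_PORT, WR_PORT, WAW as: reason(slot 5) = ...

  0. ALU→r5 ⇒ go  {1A/1Mu/1Ld/1B | 5r 2w}
  1. ALU→r1 ⇒ go  {0A/1Mu/1Ld/1B | 3r 1w}
  2. MUL→r4 ⇒ go  {0A/0Mu/1Ld/1B | 2r 0w}
  3. ALU→r0 ⇒ no(FU)  {0A/0Mu/1Ld/1B | 2r 0w}
  4. MEM ⇒ go  {0A/0Mu/0Ld/1B | 0r 0w}
  5. MEM ⇒ no(FU)  {0A/0Mu/0Ld/1B | 0r 0w}
  6. MUL→r4 ⇒ no(FU)  {0A/0Mu/0Ld/1B | 0r 0w}
  7. BR ⇒ no(RD_PORT)  {0A/0Mu/0Ld/1B | 0r 0w}

reason(slot 5) = FU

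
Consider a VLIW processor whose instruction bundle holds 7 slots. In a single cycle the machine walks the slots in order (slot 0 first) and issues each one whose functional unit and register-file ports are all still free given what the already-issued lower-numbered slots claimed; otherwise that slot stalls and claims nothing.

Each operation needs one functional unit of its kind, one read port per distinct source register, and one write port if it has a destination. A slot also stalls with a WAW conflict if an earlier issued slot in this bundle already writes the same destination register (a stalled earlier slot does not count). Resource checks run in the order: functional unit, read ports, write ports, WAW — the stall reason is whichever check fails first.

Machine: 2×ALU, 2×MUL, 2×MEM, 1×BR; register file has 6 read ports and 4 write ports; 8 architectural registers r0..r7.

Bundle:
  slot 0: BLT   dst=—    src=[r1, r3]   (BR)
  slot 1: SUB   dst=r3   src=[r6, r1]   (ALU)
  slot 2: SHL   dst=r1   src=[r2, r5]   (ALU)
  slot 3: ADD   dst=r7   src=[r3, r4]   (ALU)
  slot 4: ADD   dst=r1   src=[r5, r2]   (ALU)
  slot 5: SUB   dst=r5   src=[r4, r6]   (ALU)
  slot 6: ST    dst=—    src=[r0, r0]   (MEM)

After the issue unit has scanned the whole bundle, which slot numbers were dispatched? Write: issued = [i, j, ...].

[0] BR needs rd=2 wr=0: ok; after: ALU=2 MUL=2 MEM=2 BR=0, R=4, W=4
[1] ALU needs rd=2 wr=1: ok; after: ALU=1 MUL=2 MEM=2 BR=0, R=2, W=3
[2] ALU needs rd=2 wr=1: ok; after: ALU=0 MUL=2 MEM=2 BR=0, R=0, W=2
[3] ALU needs rd=2 wr=1: FU; after: ALU=0 MUL=2 MEM=2 BR=0, R=0, W=2
[4] ALU needs rd=2 wr=1: FU; after: ALU=0 MUL=2 MEM=2 BR=0, R=0, W=2
[5] ALU needs rd=2 wr=1: FU; after: ALU=0 MUL=2 MEM=2 BR=0, R=0, W=2
[6] MEM needs rd=1 wr=0: RD_PORT; after: ALU=0 MUL=2 MEM=2 BR=0, R=0, W=2

issued = [0, 1, 2]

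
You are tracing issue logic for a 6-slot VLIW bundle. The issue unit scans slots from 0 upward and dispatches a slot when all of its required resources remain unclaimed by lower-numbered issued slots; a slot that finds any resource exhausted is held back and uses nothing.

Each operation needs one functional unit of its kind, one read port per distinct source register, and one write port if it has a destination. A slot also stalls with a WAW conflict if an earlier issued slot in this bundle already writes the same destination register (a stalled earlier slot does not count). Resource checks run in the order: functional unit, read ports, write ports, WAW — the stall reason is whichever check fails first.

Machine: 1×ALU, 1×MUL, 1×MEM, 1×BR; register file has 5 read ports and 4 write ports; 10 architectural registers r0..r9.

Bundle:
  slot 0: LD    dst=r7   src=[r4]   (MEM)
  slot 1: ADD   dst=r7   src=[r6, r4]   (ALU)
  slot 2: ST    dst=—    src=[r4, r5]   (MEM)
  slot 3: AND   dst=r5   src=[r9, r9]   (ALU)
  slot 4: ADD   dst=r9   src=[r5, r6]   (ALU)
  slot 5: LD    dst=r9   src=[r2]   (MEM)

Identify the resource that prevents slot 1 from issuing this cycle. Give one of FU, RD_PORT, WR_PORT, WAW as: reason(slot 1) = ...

reason(slot 1) = WAW

slot 0 (MEM): ISSUE — free A1,Mu1,Ld0,B1 rp4 wp3
slot 1 (ALU): stall WAW — free A1,Mu1,Ld0,B1 rp4 wp3
slot 2 (MEM): stall FU — free A1,Mu1,Ld0,B1 rp4 wp3
slot 3 (ALU): ISSUE — free A0,Mu1,Ld0,B1 rp3 wp2
slot 4 (ALU): stall FU — free A0,Mu1,Ld0,B1 rp3 wp2
slot 5 (MEM): stall FU — free A0,Mu1,Ld0,B1 rp3 wp2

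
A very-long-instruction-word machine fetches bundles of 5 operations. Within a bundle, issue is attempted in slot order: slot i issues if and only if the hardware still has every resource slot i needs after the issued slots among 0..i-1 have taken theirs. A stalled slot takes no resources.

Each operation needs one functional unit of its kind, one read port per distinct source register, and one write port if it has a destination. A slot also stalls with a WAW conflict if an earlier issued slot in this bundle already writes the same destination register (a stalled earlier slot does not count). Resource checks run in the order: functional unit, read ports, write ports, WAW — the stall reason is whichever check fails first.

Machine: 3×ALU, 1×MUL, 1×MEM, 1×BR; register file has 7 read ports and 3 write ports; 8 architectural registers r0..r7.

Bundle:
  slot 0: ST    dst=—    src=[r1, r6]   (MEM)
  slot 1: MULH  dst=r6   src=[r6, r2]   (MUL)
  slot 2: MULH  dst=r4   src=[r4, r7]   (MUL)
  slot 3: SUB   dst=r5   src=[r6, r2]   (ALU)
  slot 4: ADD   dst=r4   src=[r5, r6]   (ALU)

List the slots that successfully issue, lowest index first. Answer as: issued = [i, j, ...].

(0) want 1×MEM +2rd +0wr — yes → AL3|MU1|ME0|BR1|rd5|wr3
(1) want 1×MUL +2rd +1wr — yes → AL3|MU0|ME0|BR1|rd3|wr2
(2) want 1×MUL +2rd +1wr — FU → AL3|MU0|ME0|BR1|rd3|wr2
(3) want 1×ALU +2rd +1wr — yes → AL2|MU0|ME0|BR1|rd1|wr1
(4) want 1×ALU +2rd +1wr — RD_PORT → AL2|MU0|ME0|BR1|rd1|wr1

issued = [0, 1, 3]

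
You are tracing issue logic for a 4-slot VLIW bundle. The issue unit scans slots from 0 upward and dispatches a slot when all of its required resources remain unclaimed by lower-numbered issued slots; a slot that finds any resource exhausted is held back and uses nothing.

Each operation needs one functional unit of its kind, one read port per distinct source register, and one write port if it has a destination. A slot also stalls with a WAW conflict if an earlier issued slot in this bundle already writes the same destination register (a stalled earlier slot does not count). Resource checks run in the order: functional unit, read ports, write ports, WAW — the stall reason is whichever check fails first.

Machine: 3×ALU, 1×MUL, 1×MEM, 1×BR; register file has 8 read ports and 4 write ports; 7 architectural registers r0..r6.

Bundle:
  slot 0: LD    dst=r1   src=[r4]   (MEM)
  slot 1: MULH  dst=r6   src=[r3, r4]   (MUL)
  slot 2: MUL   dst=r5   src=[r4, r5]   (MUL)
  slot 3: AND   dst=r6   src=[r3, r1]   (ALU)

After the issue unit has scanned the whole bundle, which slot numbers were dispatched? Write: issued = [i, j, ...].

issued = [0, 1]

[0] MEM needs rd=1 wr=1: ok; after: ALU=3 MUL=1 MEM=0 BR=1, R=7, W=3
[1] MUL needs rd=2 wr=1: ok; after: ALU=3 MUL=0 MEM=0 BR=1, R=5, W=2
[2] MUL needs rd=2 wr=1: FU; after: ALU=3 MUL=0 MEM=0 BR=1, R=5, W=2
[3] ALU needs rd=2 wr=1: WAW; after: ALU=3 MUL=0 MEM=0 BR=1, R=5, W=2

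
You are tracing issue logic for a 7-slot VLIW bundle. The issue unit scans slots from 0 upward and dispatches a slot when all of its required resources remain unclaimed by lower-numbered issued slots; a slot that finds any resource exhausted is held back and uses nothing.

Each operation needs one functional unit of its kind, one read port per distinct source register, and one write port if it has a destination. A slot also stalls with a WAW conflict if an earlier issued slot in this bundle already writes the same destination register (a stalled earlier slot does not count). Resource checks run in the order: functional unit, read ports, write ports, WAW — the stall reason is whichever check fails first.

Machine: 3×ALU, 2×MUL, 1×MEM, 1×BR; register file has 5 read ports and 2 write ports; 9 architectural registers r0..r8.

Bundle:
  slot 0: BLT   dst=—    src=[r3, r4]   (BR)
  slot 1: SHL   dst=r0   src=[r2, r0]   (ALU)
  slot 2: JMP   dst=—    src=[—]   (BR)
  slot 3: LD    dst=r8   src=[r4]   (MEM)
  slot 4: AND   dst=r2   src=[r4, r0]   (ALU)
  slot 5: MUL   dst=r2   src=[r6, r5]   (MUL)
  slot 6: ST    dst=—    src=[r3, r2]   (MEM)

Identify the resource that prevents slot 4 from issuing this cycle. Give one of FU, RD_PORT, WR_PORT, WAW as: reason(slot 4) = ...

reason(slot 4) = RD_PORT

slot 0 (BR): ISSUE — free A3,Mu2,Ld1,B0 rp3 wp2
slot 1 (ALU): ISSUE — free A2,Mu2,Ld1,B0 rp1 wp1
slot 2 (BR): stall FU — free A2,Mu2,Ld1,B0 rp1 wp1
slot 3 (MEM): ISSUE — free A2,Mu2,Ld0,B0 rp0 wp0
slot 4 (ALU): stall RD_PORT — free A2,Mu2,Ld0,B0 rp0 wp0
slot 5 (MUL): stall RD_PORT — free A2,Mu2,Ld0,B0 rp0 wp0
slot 6 (MEM): stall FU — free A2,Mu2,Ld0,B0 rp0 wp0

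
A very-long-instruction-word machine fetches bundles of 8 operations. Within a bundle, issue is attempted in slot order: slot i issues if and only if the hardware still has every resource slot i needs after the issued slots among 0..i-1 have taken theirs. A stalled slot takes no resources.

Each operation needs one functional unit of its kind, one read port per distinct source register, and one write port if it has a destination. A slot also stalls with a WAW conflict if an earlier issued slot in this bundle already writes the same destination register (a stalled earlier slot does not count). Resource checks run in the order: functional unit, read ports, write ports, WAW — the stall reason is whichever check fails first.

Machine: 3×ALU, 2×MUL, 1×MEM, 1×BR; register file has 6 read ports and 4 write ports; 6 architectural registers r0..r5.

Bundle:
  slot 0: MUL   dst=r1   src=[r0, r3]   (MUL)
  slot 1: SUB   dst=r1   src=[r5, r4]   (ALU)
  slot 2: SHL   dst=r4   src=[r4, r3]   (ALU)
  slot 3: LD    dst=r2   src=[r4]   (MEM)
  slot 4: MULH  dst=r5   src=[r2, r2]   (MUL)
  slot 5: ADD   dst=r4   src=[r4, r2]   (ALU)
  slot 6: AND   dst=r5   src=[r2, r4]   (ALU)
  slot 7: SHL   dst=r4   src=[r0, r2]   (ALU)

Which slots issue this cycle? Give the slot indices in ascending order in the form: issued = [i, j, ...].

  0. MUL→r1 ⇒ go  {3A/1Mu/1Ld/1B | 4r 3w}
  1. ALU→r1 ⇒ no(WAW)  {3A/1Mu/1Ld/1B | 4r 3w}
  2. ALU→r4 ⇒ go  {2A/1Mu/1Ld/1B | 2r 2w}
  3. MEM→r2 ⇒ go  {2A/1Mu/0Ld/1B | 1r 1w}
  4. MUL→r5 ⇒ go  {2A/0Mu/0Ld/1B | 0r 0w}
  5. ALU→r4 ⇒ no(RD_PORT)  {2A/0Mu/0Ld/1B | 0r 0w}
  6. ALU→r5 ⇒ no(RD_PORT)  {2A/0Mu/0Ld/1B | 0r 0w}
  7. ALU→r4 ⇒ no(RD_PORT)  {2A/0Mu/0Ld/1B | 0r 0w}

issued = [0, 2, 3, 4]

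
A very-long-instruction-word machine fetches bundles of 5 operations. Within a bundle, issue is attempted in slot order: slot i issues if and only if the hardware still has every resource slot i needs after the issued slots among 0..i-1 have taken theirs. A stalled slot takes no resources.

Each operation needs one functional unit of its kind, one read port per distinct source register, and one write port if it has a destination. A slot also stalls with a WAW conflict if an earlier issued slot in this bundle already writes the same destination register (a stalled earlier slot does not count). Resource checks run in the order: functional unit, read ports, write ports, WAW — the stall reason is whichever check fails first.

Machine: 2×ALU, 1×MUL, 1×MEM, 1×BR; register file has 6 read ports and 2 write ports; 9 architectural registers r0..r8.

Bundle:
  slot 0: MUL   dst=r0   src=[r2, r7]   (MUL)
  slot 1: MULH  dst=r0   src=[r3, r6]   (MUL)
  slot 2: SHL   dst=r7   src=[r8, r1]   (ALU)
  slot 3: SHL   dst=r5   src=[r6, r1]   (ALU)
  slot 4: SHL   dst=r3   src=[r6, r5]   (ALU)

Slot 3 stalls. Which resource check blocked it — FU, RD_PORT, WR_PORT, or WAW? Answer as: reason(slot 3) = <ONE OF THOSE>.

slot 0 (MUL): ISSUE — free A2,Mu0,Ld1,B1 rp4 wp1
slot 1 (MUL): stall FU — free A2,Mu0,Ld1,B1 rp4 wp1
slot 2 (ALU): ISSUE — free A1,Mu0,Ld1,B1 rp2 wp0
slot 3 (ALU): stall WR_PORT — free A1,Mu0,Ld1,B1 rp2 wp0
slot 4 (ALU): stall WR_PORT — free A1,Mu0,Ld1,B1 rp2 wp0

reason(slot 3) = WR_PORT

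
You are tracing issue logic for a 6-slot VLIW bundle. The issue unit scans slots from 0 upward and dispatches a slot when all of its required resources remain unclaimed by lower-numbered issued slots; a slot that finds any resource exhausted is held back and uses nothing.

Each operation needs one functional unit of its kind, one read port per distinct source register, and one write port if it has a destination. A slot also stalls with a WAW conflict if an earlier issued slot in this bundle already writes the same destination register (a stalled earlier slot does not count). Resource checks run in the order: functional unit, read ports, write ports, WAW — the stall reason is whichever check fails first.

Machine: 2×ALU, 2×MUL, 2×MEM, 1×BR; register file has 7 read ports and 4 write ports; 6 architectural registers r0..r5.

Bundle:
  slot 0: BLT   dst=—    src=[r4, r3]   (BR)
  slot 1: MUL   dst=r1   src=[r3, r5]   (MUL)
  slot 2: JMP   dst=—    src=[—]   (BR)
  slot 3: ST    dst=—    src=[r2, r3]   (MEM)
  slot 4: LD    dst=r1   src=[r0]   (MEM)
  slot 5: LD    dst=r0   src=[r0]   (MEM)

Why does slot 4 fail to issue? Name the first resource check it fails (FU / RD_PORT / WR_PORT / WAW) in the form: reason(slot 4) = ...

reason(slot 4) = WAW

  0. BR ⇒ go  {2A/2Mu/2Ld/0B | 5r 4w}
  1. MUL→r1 ⇒ go  {2A/1Mu/2Ld/0B | 3r 3w}
  2. BR ⇒ no(FU)  {2A/1Mu/2Ld/0B | 3r 3w}
  3. MEM ⇒ go  {2A/1Mu/1Ld/0B | 1r 3w}
  4. MEM→r1 ⇒ no(WAW)  {2A/1Mu/1Ld/0B | 1r 3w}
  5. MEM→r0 ⇒ go  {2A/1Mu/0Ld/0B | 0r 2w}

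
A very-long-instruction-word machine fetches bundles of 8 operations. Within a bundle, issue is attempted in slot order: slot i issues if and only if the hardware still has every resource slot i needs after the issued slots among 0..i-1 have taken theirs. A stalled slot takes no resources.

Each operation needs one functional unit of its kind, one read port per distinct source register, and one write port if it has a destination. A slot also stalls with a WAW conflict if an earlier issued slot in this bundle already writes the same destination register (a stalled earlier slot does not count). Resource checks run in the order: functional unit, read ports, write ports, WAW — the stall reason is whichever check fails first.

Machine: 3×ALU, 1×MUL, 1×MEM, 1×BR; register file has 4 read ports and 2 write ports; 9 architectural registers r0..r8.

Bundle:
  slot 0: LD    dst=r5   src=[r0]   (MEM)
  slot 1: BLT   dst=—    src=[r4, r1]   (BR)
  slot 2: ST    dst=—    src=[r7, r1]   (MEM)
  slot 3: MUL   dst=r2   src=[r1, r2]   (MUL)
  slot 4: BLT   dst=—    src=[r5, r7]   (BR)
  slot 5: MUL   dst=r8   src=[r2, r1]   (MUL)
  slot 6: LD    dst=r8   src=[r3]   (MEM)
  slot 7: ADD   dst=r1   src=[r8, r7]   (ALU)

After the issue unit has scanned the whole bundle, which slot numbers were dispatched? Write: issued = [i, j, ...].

[0] MEM needs rd=1 wr=1: ok; after: ALU=3 MUL=1 MEM=0 BR=1, R=3, W=1
[1] BR needs rd=2 wr=0: ok; after: ALU=3 MUL=1 MEM=0 BR=0, R=1, W=1
[2] MEM needs rd=2 wr=0: FU; after: ALU=3 MUL=1 MEM=0 BR=0, R=1, W=1
[3] MUL needs rd=2 wr=1: RD_PORT; after: ALU=3 MUL=1 MEM=0 BR=0, R=1, W=1
[4] BR needs rd=2 wr=0: FU; after: ALU=3 MUL=1 MEM=0 BR=0, R=1, W=1
[5] MUL needs rd=2 wr=1: RD_PORT; after: ALU=3 MUL=1 MEM=0 BR=0, R=1, W=1
[6] MEM needs rd=1 wr=1: FU; after: ALU=3 MUL=1 MEM=0 BR=0, R=1, W=1
[7] ALU needs rd=2 wr=1: RD_PORT; after: ALU=3 MUL=1 MEM=0 BR=0, R=1, W=1

issued = [0, 1]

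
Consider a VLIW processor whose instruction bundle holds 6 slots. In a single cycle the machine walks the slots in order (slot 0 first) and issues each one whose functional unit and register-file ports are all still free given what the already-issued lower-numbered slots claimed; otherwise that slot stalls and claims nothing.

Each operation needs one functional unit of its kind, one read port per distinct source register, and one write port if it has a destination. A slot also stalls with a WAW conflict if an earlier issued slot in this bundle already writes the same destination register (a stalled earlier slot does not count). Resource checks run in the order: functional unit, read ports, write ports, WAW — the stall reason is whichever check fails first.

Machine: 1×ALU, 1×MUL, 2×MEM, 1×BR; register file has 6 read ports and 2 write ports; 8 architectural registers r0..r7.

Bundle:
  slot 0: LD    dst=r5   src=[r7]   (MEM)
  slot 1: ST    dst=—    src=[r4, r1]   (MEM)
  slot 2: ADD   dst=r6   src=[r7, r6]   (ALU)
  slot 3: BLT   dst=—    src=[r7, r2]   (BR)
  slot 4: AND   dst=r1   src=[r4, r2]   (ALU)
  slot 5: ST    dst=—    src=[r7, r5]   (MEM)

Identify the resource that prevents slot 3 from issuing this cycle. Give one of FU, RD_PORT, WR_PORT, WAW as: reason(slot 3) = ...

reason(slot 3) = RD_PORT

[0] MEM needs rd=1 wr=1: ok; after: ALU=1 MUL=1 MEM=1 BR=1, R=5, W=1
[1] MEM needs rd=2 wr=0: ok; after: ALU=1 MUL=1 MEM=0 BR=1, R=3, W=1
[2] ALU needs rd=2 wr=1: ok; after: ALU=0 MUL=1 MEM=0 BR=1, R=1, W=0
[3] BR needs rd=2 wr=0: RD_PORT; after: ALU=0 MUL=1 MEM=0 BR=1, R=1, W=0
[4] ALU needs rd=2 wr=1: FU; after: ALU=0 MUL=1 MEM=0 BR=1, R=1, W=0
[5] MEM needs rd=2 wr=0: FU; after: ALU=0 MUL=1 MEM=0 BR=1, R=1, W=0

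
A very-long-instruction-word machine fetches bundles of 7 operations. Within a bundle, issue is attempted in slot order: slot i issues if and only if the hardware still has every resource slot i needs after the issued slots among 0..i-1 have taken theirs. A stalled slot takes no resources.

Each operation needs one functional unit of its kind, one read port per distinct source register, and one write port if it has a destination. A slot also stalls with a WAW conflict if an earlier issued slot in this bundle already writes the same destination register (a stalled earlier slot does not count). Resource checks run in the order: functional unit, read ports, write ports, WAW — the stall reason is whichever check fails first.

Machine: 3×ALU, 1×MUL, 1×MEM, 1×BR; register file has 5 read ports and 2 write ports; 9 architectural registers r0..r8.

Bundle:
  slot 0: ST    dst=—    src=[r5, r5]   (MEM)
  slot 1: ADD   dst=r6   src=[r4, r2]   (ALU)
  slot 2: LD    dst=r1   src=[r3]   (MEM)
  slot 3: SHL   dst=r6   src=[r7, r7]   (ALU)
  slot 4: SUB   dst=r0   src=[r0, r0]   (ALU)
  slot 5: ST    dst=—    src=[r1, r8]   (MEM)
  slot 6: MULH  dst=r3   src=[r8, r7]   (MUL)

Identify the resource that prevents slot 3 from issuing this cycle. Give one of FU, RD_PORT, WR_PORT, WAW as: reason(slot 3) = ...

reason(slot 3) = WAW

(0) want 1×MEM +1rd +0wr — yes → AL3|MU1|ME0|BR1|rd4|wr2
(1) want 1×ALU +2rd +1wr — yes → AL2|MU1|ME0|BR1|rd2|wr1
(2) want 1×MEM +1rd +1wr — FU → AL2|MU1|ME0|BR1|rd2|wr1
(3) want 1×ALU +1rd +1wr — WAW → AL2|MU1|ME0|BR1|rd2|wr1
(4) want 1×ALU +1rd +1wr — yes → AL1|MU1|ME0|BR1|rd1|wr0
(5) want 1×MEM +2rd +0wr — FU → AL1|MU1|ME0|BR1|rd1|wr0
(6) want 1×MUL +2rd +1wr — RD_PORT → AL1|MU1|ME0|BR1|rd1|wr0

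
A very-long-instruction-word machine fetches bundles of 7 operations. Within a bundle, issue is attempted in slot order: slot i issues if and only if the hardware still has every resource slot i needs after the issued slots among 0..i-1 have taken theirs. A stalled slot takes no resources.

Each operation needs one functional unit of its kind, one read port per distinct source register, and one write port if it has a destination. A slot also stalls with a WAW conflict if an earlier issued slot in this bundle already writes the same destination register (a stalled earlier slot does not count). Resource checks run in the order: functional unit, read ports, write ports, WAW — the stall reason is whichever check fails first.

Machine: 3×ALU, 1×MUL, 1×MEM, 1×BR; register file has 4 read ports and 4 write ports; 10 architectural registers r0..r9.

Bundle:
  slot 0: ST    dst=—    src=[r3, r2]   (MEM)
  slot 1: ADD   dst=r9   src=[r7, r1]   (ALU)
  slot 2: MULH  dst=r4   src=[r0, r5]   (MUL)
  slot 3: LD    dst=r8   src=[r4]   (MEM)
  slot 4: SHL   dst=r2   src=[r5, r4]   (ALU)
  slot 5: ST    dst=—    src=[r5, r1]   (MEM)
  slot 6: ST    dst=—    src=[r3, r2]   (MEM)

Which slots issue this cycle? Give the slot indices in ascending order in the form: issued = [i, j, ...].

slot 0 (MEM): ISSUE — free A3,Mu1,Ld0,B1 rp2 wp4
slot 1 (ALU): ISSUE — free A2,Mu1,Ld0,B1 rp0 wp3
slot 2 (MUL): stall RD_PORT — free A2,Mu1,Ld0,B1 rp0 wp3
slot 3 (MEM): stall FU — free A2,Mu1,Ld0,B1 rp0 wp3
slot 4 (ALU): stall RD_PORT — free A2,Mu1,Ld0,B1 rp0 wp3
slot 5 (MEM): stall FU — free A2,Mu1,Ld0,B1 rp0 wp3
slot 6 (MEM): stall FU — free A2,Mu1,Ld0,B1 rp0 wp3

issued = [0, 1]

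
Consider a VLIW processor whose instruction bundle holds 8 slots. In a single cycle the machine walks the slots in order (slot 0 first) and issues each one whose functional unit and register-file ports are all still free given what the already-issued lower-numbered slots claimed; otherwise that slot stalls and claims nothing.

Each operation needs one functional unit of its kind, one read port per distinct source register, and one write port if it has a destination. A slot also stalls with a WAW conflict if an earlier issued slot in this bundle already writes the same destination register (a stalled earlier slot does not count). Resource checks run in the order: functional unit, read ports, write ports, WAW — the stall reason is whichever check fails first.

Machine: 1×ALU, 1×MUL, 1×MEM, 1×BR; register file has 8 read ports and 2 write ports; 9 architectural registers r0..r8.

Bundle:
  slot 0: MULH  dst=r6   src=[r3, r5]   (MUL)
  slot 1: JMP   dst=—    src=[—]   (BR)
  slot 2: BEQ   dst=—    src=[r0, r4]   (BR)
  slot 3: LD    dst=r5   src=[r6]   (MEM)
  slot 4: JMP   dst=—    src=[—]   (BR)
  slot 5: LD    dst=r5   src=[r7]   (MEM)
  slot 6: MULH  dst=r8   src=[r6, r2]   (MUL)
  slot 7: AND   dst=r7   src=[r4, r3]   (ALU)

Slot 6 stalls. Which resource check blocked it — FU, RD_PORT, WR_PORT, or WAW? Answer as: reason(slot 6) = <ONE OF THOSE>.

reason(slot 6) = FU

slot 0 (MUL): ISSUE — free A1,Mu0,Ld1,B1 rp6 wp1
slot 1 (BR): ISSUE — free A1,Mu0,Ld1,B0 rp6 wp1
slot 2 (BR): stall FU — free A1,Mu0,Ld1,B0 rp6 wp1
slot 3 (MEM): ISSUE — free A1,Mu0,Ld0,B0 rp5 wp0
slot 4 (BR): stall FU — free A1,Mu0,Ld0,B0 rp5 wp0
slot 5 (MEM): stall FU — free A1,Mu0,Ld0,B0 rp5 wp0
slot 6 (MUL): stall FU — free A1,Mu0,Ld0,B0 rp5 wp0
slot 7 (ALU): stall WR_PORT — free A1,Mu0,Ld0,B0 rp5 wp0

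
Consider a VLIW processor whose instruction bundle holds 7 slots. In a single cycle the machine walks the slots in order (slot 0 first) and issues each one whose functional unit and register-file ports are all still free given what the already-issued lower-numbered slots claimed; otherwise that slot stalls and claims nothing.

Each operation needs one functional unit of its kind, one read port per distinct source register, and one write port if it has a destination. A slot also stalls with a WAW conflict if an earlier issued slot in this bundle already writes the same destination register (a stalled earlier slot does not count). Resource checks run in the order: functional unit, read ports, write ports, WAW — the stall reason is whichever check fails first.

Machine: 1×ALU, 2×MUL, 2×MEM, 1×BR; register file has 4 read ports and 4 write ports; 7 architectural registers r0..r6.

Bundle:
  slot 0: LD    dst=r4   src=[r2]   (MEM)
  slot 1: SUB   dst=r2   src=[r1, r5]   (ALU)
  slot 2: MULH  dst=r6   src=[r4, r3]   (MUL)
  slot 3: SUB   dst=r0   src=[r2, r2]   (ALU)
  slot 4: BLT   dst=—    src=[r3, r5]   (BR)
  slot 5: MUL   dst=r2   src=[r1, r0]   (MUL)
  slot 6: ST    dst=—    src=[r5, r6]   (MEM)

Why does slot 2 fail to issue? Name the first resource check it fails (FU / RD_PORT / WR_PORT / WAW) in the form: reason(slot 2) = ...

slot 0 (MEM): ISSUE — free A1,Mu2,Ld1,B1 rp3 wp3
slot 1 (ALU): ISSUE — free A0,Mu2,Ld1,B1 rp1 wp2
slot 2 (MUL): stall RD_PORT — free A0,Mu2,Ld1,B1 rp1 wp2
slot 3 (ALU): stall FU — free A0,Mu2,Ld1,B1 rp1 wp2
slot 4 (BR): stall RD_PORT — free A0,Mu2,Ld1,B1 rp1 wp2
slot 5 (MUL): stall RD_PORT — free A0,Mu2,Ld1,B1 rp1 wp2
slot 6 (MEM): stall RD_PORT — free A0,Mu2,Ld1,B1 rp1 wp2

reason(slot 2) = RD_PORT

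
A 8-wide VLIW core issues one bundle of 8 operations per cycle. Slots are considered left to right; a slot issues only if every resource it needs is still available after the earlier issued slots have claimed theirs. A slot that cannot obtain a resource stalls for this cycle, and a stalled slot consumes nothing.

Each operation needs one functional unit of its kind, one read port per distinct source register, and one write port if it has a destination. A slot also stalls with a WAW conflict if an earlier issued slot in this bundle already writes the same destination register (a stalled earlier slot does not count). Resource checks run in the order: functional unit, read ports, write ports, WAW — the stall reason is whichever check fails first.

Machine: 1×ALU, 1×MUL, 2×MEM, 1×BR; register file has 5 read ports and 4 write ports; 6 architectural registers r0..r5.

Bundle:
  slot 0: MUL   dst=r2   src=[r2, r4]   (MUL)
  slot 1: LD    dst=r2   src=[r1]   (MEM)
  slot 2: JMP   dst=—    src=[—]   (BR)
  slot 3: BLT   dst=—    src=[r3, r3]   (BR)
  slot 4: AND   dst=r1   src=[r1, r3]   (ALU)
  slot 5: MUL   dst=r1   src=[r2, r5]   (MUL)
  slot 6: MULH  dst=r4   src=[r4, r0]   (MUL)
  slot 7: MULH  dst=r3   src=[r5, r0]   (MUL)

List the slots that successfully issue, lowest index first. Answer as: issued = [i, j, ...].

slot 0 (MUL): ISSUE — free A1,Mu0,Ld2,B1 rp3 wp3
slot 1 (MEM): stall WAW — free A1,Mu0,Ld2,B1 rp3 wp3
slot 2 (BR): ISSUE — free A1,Mu0,Ld2,B0 rp3 wp3
slot 3 (BR): stall FU — free A1,Mu0,Ld2,B0 rp3 wp3
slot 4 (ALU): ISSUE — free A0,Mu0,Ld2,B0 rp1 wp2
slot 5 (MUL): stall FU — free A0,Mu0,Ld2,B0 rp1 wp2
slot 6 (MUL): stall FU — free A0,Mu0,Ld2,B0 rp1 wp2
slot 7 (MUL): stall FU — free A0,Mu0,Ld2,B0 rp1 wp2

issued = [0, 2, 4]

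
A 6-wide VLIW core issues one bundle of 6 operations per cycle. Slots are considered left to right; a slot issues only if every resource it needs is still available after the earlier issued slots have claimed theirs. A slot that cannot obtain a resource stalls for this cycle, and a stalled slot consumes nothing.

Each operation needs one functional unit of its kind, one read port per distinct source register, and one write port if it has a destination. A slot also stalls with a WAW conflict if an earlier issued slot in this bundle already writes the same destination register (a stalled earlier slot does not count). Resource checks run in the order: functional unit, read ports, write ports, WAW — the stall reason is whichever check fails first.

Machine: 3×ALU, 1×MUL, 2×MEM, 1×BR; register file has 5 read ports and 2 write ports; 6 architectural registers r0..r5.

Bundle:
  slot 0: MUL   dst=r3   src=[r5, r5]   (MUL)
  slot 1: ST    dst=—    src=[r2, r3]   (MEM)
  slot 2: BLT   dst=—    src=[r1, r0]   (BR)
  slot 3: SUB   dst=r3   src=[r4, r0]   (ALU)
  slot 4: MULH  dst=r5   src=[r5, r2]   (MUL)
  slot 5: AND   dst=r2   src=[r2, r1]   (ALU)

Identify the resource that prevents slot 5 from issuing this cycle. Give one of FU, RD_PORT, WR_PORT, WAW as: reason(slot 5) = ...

reason(slot 5) = RD_PORT

#0 MUL src=r5,r5 dispatched  <A:3 Mu:0 Ld:2 B:1 rd:4 wr:1>
#1 MEM src=r2,r3 dispatched  <A:3 Mu:0 Ld:1 B:1 rd:2 wr:1>
#2 BR src=r1,r0 dispatched  <A:3 Mu:0 Ld:1 B:0 rd:0 wr:1>
#3 ALU src=r4,r0 held:RD_PORT  <A:3 Mu:0 Ld:1 B:0 rd:0 wr:1>
#4 MUL src=r5,r2 held:FU  <A:3 Mu:0 Ld:1 B:0 rd:0 wr:1>
#5 ALU src=r2,r1 held:RD_PORT  <A:3 Mu:0 Ld:1 B:0 rd:0 wr:1>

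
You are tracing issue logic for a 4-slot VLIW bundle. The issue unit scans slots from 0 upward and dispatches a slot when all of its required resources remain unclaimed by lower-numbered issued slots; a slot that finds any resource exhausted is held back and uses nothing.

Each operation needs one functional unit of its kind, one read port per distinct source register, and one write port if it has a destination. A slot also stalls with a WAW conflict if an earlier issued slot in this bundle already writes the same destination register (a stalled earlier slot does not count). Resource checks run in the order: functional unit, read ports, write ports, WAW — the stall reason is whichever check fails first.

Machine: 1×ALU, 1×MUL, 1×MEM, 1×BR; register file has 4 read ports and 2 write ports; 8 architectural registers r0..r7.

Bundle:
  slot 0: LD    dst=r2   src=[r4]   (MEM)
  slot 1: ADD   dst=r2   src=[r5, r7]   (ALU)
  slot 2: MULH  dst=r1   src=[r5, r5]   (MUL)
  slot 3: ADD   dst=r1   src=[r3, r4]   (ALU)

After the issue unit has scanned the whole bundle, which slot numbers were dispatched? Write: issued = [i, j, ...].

#0 MEM src=r4 dispatched  <A:1 Mu:1 Ld:0 B:1 rd:3 wr:1>
#1 ALU src=r5,r7 held:WAW  <A:1 Mu:1 Ld:0 B:1 rd:3 wr:1>
#2 MUL src=r5,r5 dispatched  <A:1 Mu:0 Ld:0 B:1 rd:2 wr:0>
#3 ALU src=r3,r4 held:WR_PORT  <A:1 Mu:0 Ld:0 B:1 rd:2 wr:0>

issued = [0, 2]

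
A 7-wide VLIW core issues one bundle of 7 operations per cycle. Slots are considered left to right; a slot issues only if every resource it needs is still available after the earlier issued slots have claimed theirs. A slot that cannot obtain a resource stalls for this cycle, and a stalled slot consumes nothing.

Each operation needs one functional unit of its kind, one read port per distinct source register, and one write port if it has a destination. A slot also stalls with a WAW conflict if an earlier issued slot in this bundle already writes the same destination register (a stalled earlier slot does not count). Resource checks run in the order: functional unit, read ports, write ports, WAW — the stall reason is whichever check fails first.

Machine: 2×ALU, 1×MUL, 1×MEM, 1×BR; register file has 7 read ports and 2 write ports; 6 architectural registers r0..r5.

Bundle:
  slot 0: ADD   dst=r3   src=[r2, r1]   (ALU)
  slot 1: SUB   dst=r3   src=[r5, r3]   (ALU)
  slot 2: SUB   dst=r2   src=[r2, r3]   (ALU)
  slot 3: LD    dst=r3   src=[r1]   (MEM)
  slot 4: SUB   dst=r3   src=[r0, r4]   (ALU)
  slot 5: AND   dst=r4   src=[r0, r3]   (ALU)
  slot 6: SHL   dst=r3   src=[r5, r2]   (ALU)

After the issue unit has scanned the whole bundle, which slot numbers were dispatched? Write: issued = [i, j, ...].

issued = [0, 2]

[0] ALU needs rd=2 wr=1: ok; after: ALU=1 MUL=1 MEM=1 BR=1, R=5, W=1
[1] ALU needs rd=2 wr=1: WAW; after: ALU=1 MUL=1 MEM=1 BR=1, R=5, W=1
[2] ALU needs rd=2 wr=1: ok; after: ALU=0 MUL=1 MEM=1 BR=1, R=3, W=0
[3] MEM needs rd=1 wr=1: WR_PORT; after: ALU=0 MUL=1 MEM=1 BR=1, R=3, W=0
[4] ALU needs rd=2 wr=1: FU; after: ALU=0 MUL=1 MEM=1 BR=1, R=3, W=0
[5] ALU needs rd=2 wr=1: FU; after: ALU=0 MUL=1 MEM=1 BR=1, R=3, W=0
[6] ALU needs rd=2 wr=1: FU; after: ALU=0 MUL=1 MEM=1 BR=1, R=3, W=0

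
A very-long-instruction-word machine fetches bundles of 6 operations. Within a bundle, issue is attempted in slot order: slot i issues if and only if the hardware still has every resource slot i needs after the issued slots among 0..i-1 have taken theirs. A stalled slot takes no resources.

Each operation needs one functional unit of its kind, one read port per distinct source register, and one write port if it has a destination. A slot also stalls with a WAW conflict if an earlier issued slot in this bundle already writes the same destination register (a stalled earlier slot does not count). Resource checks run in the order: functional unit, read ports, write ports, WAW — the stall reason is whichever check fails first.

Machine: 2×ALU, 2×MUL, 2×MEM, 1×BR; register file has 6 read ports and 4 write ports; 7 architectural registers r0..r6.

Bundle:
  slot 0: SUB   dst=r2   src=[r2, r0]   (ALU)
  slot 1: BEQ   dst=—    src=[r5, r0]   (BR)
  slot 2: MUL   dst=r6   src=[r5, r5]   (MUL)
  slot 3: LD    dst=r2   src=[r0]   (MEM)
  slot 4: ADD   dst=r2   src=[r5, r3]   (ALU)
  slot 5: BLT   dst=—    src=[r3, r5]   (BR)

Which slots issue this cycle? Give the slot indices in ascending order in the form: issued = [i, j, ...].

(0) want 1×ALU +2rd +1wr — yes → AL1|MU2|ME2|BR1|rd4|wr3
(1) want 1×BR +2rd +0wr — yes → AL1|MU2|ME2|BR0|rd2|wr3
(2) want 1×MUL +1rd +1wr — yes → AL1|MU1|ME2|BR0|rd1|wr2
(3) want 1×MEM +1rd +1wr — WAW → AL1|MU1|ME2|BR0|rd1|wr2
(4) want 1×ALU +2rd +1wr — RD_PORT → AL1|MU1|ME2|BR0|rd1|wr2
(5) want 1×BR +2rd +0wr — FU → AL1|MU1|ME2|BR0|rd1|wr2

issued = [0, 1, 2]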